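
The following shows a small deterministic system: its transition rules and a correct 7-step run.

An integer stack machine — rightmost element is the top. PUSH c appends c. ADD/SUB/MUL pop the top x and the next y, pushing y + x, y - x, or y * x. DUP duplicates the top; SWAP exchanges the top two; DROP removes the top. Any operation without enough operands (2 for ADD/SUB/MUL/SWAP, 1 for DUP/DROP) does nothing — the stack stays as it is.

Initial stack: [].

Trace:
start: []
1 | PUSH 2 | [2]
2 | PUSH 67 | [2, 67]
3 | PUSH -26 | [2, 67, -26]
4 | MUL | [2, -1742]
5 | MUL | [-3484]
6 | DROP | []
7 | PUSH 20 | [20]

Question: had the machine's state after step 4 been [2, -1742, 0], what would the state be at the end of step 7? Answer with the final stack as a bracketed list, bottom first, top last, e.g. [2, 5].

[2, 20]

state after step 4 := [2, -1742, 0]
5 | MUL | [2, 0]
6 | DROP | [2]
7 | PUSH 20 | [2, 20]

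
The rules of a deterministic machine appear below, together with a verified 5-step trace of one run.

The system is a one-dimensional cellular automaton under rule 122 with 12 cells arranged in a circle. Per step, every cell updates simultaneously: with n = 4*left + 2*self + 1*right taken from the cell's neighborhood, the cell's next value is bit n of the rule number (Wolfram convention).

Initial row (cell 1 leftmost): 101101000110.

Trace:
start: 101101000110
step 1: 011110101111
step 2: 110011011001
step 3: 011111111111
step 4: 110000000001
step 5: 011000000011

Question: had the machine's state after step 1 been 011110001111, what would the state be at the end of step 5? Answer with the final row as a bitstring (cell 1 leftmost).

011000000011

state after step 1 := 011110001111
step 2: 110011011001
step 3: 011111111111
step 4: 110000000001
step 5: 011000000011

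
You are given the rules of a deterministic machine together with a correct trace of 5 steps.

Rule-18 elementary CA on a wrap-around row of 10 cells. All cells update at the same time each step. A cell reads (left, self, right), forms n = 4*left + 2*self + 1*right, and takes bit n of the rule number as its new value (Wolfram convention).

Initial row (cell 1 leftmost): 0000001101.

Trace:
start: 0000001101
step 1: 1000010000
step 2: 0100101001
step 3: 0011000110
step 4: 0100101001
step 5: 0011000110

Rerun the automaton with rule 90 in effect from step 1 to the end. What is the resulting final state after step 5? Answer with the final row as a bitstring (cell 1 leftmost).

1011101001

(re-executing steps 1..5 under rule 90; state before step 1: 0000001101)
step 1: 1000011100
step 2: 0100110111
step 3: 0011110101
step 4: 1110010000
step 5: 1011101001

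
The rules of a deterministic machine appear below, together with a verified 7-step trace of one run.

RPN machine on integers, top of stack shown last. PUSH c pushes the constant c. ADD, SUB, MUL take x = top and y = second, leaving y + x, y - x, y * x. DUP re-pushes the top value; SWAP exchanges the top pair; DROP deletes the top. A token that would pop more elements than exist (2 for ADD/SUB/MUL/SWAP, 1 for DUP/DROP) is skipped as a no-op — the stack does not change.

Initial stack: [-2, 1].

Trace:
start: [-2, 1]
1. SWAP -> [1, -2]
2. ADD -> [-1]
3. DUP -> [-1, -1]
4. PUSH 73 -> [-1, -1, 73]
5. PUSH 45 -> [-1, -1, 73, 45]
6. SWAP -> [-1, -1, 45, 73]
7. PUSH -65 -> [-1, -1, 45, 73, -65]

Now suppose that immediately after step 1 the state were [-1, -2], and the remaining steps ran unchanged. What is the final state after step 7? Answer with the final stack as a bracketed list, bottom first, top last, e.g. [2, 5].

[-3, -3, 45, 73, -65]

state after step 1 := [-1, -2]
2. ADD -> [-3]
3. DUP -> [-3, -3]
4. PUSH 73 -> [-3, -3, 73]
5. PUSH 45 -> [-3, -3, 73, 45]
6. SWAP -> [-3, -3, 45, 73]
7. PUSH -65 -> [-3, -3, 45, 73, -65]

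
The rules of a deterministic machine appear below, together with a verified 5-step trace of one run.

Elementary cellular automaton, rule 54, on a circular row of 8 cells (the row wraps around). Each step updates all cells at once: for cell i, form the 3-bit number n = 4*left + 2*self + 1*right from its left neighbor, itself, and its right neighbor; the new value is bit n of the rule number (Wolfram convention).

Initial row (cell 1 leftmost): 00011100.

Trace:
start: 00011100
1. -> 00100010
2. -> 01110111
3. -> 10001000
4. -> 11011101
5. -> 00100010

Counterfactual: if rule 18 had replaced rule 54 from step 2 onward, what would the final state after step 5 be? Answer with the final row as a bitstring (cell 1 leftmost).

(re-executing steps 2..5 under rule 18; state before step 2: 00100010)
2. -> 01010101
3. -> 00000000
4. -> 00000000
5. -> 00000000

00000000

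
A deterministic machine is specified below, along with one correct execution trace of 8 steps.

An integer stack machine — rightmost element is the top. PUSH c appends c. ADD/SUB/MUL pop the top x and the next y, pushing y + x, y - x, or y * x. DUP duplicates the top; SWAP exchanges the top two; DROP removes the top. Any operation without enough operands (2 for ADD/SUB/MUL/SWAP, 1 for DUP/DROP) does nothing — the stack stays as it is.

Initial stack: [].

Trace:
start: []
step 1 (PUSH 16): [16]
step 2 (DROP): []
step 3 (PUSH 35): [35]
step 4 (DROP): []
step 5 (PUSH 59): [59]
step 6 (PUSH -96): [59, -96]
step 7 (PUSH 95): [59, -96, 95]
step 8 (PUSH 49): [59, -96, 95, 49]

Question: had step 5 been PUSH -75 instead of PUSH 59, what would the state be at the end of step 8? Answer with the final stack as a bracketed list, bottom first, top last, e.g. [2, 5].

[-75, -96, 95, 49]

(re-executing from step 5 with the substitution; state before step 5: [])
step 5 (PUSH -75): [-75]
step 6 (PUSH -96): [-75, -96]
step 7 (PUSH 95): [-75, -96, 95]
step 8 (PUSH 49): [-75, -96, 95, 49]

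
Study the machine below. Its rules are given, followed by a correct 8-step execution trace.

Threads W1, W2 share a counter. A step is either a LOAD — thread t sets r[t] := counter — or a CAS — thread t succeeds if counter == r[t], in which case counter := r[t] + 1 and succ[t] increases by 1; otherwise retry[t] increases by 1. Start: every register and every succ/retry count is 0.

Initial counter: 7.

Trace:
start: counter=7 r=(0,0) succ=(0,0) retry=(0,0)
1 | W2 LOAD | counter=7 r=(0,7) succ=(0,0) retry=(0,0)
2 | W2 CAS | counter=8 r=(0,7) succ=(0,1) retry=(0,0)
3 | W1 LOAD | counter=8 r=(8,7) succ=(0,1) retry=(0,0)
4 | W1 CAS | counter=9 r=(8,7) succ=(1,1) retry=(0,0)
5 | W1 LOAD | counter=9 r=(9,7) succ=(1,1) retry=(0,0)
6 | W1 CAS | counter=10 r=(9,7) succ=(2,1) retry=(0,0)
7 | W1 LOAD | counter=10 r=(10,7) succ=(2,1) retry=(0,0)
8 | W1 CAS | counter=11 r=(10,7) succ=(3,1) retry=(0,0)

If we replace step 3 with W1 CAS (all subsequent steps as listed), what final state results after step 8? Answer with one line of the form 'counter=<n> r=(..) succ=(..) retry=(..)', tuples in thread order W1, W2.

(re-executing from step 3 with the substitution; state before step 3: counter=8 r=(0,7) succ=(0,1) retry=(0,0))
3 | W1 CAS | counter=8 r=(0,7) succ=(0,1) retry=(1,0)
4 | W1 CAS | counter=8 r=(0,7) succ=(0,1) retry=(2,0)
5 | W1 LOAD | counter=8 r=(8,7) succ=(0,1) retry=(2,0)
6 | W1 CAS | counter=9 r=(8,7) succ=(1,1) retry=(2,0)
7 | W1 LOAD | counter=9 r=(9,7) succ=(1,1) retry=(2,0)
8 | W1 CAS | counter=10 r=(9,7) succ=(2,1) retry=(2,0)

counter=10 r=(9,7) succ=(2,1) retry=(2,0)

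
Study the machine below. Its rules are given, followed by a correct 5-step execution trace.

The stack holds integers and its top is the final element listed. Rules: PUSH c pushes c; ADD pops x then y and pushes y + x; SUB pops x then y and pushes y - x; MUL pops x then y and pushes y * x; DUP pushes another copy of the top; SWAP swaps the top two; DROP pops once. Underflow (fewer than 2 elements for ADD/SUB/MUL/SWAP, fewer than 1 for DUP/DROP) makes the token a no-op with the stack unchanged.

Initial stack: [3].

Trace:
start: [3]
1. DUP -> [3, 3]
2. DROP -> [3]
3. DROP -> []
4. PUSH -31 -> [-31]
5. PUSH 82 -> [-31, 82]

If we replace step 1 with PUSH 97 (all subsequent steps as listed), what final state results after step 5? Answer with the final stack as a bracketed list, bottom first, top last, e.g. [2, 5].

(re-executing from step 1 with the substitution; state before step 1: [3])
1. PUSH 97 -> [3, 97]
2. DROP -> [3]
3. DROP -> []
4. PUSH -31 -> [-31]
5. PUSH 82 -> [-31, 82]

[-31, 82]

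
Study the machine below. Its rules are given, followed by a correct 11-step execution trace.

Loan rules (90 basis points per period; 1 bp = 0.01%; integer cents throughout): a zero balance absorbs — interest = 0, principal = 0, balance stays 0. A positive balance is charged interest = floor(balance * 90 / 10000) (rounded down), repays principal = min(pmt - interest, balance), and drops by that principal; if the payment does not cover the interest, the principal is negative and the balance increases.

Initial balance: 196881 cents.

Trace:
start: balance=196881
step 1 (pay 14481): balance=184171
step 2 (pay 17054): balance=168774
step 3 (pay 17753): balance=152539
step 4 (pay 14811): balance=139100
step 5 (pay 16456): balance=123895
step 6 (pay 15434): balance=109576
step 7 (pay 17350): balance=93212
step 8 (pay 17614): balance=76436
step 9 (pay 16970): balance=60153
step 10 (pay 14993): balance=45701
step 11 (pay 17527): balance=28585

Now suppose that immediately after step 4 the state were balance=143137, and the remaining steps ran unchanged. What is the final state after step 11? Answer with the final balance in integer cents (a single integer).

32884

state after step 4 := balance=143137
step 5 (pay 16456): balance=127969
step 6 (pay 15434): balance=113686
step 7 (pay 17350): balance=97359
step 8 (pay 17614): balance=80621
step 9 (pay 16970): balance=64376
step 10 (pay 14993): balance=49962
step 11 (pay 17527): balance=32884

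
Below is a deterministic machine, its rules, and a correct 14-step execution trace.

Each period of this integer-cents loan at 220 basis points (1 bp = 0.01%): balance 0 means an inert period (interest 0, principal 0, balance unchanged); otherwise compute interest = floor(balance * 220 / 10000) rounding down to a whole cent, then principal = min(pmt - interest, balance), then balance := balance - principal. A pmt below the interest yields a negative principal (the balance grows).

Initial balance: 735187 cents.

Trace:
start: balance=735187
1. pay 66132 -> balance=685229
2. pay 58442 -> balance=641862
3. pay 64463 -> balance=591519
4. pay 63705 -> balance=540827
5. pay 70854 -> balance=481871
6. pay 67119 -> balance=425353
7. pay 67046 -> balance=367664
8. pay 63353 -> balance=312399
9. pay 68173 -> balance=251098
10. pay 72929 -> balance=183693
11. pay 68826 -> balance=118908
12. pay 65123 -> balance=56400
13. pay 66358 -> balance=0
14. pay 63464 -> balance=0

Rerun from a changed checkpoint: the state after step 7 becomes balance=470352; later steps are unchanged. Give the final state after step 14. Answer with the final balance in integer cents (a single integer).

47210

state after step 7 := balance=470352
8. pay 63353 -> balance=417346
9. pay 68173 -> balance=358354
10. pay 72929 -> balance=293308
11. pay 68826 -> balance=230934
12. pay 65123 -> balance=170891
13. pay 66358 -> balance=108292
14. pay 63464 -> balance=47210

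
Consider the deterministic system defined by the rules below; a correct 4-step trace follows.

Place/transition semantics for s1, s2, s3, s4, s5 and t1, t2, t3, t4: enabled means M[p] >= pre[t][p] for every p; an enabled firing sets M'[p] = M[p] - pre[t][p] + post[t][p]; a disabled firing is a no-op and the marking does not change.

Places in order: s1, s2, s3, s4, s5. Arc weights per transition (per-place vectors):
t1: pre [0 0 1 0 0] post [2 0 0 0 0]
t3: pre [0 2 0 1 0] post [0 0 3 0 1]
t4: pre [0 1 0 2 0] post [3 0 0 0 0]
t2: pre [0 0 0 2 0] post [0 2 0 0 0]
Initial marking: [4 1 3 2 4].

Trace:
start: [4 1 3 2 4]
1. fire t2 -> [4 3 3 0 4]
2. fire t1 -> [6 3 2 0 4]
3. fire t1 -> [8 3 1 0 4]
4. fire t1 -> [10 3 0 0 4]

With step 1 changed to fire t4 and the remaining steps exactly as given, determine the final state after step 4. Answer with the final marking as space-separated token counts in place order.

(re-executing from step 1 with the substitution; state before step 1: [4 1 3 2 4])
1. fire t4 -> [7 0 3 0 4]
2. fire t1 -> [9 0 2 0 4]
3. fire t1 -> [11 0 1 0 4]
4. fire t1 -> [13 0 0 0 4]

13 0 0 0 4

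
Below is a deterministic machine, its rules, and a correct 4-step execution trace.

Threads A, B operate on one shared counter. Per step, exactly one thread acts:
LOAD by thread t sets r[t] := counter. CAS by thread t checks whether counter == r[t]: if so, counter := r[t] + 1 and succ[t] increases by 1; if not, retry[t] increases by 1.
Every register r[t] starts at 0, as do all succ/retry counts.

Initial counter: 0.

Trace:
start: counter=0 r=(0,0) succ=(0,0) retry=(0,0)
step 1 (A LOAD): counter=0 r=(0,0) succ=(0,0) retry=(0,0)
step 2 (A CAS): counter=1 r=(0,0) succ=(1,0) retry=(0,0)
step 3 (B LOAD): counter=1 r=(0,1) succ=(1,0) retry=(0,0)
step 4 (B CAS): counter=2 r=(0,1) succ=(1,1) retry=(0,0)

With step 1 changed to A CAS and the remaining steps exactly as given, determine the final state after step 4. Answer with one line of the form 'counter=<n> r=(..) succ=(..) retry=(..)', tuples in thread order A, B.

counter=2 r=(0,1) succ=(1,1) retry=(1,0)

(re-executing from step 1 with the substitution; state before step 1: counter=0 r=(0,0) succ=(0,0) retry=(0,0))
step 1 (A CAS): counter=1 r=(0,0) succ=(1,0) retry=(0,0)
step 2 (A CAS): counter=1 r=(0,0) succ=(1,0) retry=(1,0)
step 3 (B LOAD): counter=1 r=(0,1) succ=(1,0) retry=(1,0)
step 4 (B CAS): counter=2 r=(0,1) succ=(1,1) retry=(1,0)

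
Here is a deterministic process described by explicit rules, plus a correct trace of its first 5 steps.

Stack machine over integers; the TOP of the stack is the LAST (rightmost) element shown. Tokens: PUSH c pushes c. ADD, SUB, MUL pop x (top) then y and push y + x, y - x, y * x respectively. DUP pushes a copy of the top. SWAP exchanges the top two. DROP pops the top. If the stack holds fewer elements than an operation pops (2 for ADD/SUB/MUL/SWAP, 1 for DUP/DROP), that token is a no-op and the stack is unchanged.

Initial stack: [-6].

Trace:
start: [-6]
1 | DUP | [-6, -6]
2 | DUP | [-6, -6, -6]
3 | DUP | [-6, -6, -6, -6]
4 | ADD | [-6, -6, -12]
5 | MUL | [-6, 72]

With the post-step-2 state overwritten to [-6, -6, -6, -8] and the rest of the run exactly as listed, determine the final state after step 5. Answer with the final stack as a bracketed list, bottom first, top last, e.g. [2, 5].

[-6, -6, 96]

state after step 2 := [-6, -6, -6, -8]
3 | DUP | [-6, -6, -6, -8, -8]
4 | ADD | [-6, -6, -6, -16]
5 | MUL | [-6, -6, 96]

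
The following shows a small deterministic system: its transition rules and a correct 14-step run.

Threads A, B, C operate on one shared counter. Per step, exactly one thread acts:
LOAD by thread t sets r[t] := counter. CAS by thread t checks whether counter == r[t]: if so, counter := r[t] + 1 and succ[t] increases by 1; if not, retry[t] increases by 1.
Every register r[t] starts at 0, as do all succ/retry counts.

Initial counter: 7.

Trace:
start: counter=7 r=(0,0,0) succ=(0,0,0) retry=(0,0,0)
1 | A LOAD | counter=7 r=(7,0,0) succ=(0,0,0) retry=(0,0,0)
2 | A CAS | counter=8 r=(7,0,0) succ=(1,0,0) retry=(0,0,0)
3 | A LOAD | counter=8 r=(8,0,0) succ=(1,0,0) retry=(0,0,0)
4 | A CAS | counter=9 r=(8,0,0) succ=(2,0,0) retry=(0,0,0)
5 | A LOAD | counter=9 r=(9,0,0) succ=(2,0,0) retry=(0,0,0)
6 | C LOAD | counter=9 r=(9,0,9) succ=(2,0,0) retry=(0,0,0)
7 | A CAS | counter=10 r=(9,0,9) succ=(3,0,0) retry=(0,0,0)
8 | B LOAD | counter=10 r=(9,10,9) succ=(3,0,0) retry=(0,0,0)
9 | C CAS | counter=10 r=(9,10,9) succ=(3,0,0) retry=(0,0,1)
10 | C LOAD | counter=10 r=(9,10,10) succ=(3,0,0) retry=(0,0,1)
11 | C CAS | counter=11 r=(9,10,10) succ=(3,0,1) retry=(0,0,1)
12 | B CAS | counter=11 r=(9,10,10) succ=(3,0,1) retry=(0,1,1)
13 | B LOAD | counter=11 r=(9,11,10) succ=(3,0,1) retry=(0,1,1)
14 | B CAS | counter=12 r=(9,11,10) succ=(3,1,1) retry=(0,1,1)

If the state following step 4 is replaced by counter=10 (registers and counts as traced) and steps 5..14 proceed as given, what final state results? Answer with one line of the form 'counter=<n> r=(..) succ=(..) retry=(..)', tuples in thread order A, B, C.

state after step 4 := counter=10 r=(8,0,0) succ=(2,0,0) retry=(0,0,0)
5 | A LOAD | counter=10 r=(10,0,0) succ=(2,0,0) retry=(0,0,0)
6 | C LOAD | counter=10 r=(10,0,10) succ=(2,0,0) retry=(0,0,0)
7 | A CAS | counter=11 r=(10,0,10) succ=(3,0,0) retry=(0,0,0)
8 | B LOAD | counter=11 r=(10,11,10) succ=(3,0,0) retry=(0,0,0)
9 | C CAS | counter=11 r=(10,11,10) succ=(3,0,0) retry=(0,0,1)
10 | C LOAD | counter=11 r=(10,11,11) succ=(3,0,0) retry=(0,0,1)
11 | C CAS | counter=12 r=(10,11,11) succ=(3,0,1) retry=(0,0,1)
12 | B CAS | counter=12 r=(10,11,11) succ=(3,0,1) retry=(0,1,1)
13 | B LOAD | counter=12 r=(10,12,11) succ=(3,0,1) retry=(0,1,1)
14 | B CAS | counter=13 r=(10,12,11) succ=(3,1,1) retry=(0,1,1)

counter=13 r=(10,12,11) succ=(3,1,1) retry=(0,1,1)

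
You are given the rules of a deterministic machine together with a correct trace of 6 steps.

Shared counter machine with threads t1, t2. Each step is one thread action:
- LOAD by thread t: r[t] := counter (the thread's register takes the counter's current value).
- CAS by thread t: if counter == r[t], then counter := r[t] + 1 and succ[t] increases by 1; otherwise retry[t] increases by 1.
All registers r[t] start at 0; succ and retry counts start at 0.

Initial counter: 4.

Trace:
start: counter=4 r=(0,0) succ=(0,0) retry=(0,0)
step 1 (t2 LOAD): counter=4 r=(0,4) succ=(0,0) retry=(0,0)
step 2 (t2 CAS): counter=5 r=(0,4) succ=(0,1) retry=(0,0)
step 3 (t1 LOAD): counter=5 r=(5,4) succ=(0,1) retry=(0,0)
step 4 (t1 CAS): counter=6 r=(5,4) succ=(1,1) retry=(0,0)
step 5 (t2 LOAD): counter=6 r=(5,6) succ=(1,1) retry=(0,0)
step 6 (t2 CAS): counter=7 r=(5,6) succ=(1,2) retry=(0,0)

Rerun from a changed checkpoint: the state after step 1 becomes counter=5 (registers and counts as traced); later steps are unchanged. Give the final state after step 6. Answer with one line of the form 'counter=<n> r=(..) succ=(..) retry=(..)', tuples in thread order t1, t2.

counter=7 r=(5,6) succ=(1,1) retry=(0,1)

state after step 1 := counter=5 r=(0,4) succ=(0,0) retry=(0,0)
step 2 (t2 CAS): counter=5 r=(0,4) succ=(0,0) retry=(0,1)
step 3 (t1 LOAD): counter=5 r=(5,4) succ=(0,0) retry=(0,1)
step 4 (t1 CAS): counter=6 r=(5,4) succ=(1,0) retry=(0,1)
step 5 (t2 LOAD): counter=6 r=(5,6) succ=(1,0) retry=(0,1)
step 6 (t2 CAS): counter=7 r=(5,6) succ=(1,1) retry=(0,1)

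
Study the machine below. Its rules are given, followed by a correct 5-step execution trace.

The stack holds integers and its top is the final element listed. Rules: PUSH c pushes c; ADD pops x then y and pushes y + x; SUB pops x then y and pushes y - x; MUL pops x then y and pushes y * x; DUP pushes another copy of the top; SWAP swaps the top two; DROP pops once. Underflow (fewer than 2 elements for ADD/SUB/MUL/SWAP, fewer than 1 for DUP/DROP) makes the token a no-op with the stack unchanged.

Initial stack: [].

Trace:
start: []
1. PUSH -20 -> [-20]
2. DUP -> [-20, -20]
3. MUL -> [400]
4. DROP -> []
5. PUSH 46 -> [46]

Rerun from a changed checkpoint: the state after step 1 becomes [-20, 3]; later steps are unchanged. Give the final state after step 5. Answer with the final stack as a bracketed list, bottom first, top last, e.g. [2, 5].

[-20, 46]

state after step 1 := [-20, 3]
2. DUP -> [-20, 3, 3]
3. MUL -> [-20, 9]
4. DROP -> [-20]
5. PUSH 46 -> [-20, 46]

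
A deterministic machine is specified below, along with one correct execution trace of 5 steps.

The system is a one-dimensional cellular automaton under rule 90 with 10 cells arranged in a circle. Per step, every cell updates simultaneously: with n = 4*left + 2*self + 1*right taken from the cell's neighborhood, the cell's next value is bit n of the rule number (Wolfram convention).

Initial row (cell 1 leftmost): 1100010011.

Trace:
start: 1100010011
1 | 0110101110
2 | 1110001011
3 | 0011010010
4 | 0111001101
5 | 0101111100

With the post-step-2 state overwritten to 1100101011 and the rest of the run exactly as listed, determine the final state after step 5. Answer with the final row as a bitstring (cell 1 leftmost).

0101111001

state after step 2 := 1100101011
3 | 0111000010
4 | 1101100101
5 | 0101111001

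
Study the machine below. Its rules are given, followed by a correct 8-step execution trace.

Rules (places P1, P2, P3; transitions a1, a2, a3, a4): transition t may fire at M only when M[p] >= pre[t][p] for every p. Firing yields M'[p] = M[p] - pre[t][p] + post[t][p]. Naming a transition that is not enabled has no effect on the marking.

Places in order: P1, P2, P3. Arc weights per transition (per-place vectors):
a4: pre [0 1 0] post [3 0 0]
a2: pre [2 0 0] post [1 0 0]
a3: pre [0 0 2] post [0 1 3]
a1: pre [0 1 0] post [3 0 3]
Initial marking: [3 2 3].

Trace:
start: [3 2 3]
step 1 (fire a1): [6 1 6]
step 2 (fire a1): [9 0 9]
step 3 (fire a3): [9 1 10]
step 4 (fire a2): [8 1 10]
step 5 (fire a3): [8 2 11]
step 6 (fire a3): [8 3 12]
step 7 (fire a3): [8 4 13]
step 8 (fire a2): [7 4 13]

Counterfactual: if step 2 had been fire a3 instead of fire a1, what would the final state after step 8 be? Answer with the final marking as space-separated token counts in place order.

(re-executing from step 2 with the substitution; state before step 2: [6 1 6])
step 2 (fire a3): [6 2 7]
step 3 (fire a3): [6 3 8]
step 4 (fire a2): [5 3 8]
step 5 (fire a3): [5 4 9]
step 6 (fire a3): [5 5 10]
step 7 (fire a3): [5 6 11]
step 8 (fire a2): [4 6 11]

4 6 11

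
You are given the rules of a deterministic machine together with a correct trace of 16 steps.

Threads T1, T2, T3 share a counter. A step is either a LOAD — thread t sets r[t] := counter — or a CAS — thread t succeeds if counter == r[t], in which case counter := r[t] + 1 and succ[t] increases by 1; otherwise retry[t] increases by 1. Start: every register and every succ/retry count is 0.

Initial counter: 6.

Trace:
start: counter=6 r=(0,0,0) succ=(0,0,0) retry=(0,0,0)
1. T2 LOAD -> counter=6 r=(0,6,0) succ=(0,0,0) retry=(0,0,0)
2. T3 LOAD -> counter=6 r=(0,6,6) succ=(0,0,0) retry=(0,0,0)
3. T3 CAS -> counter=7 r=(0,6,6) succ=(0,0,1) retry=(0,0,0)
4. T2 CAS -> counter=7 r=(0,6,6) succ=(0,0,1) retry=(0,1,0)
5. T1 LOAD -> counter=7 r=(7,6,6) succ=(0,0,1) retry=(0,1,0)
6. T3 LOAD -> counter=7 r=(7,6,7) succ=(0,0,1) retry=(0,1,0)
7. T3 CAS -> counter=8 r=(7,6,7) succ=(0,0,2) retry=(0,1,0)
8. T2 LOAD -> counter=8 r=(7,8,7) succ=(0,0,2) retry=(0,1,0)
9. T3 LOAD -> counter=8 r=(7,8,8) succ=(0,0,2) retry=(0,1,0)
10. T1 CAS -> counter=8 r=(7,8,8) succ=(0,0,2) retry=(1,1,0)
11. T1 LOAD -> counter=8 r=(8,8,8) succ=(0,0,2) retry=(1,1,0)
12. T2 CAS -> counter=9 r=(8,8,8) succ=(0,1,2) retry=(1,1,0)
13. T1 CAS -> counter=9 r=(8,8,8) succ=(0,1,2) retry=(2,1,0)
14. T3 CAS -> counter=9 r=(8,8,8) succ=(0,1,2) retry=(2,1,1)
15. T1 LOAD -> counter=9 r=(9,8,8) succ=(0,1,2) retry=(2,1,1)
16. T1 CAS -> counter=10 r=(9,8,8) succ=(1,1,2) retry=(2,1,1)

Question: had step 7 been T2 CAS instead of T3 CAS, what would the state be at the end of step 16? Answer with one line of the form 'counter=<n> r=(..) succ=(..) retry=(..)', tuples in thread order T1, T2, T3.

(re-executing from step 7 with the substitution; state before step 7: counter=7 r=(7,6,7) succ=(0,0,1) retry=(0,1,0))
7. T2 CAS -> counter=7 r=(7,6,7) succ=(0,0,1) retry=(0,2,0)
8. T2 LOAD -> counter=7 r=(7,7,7) succ=(0,0,1) retry=(0,2,0)
9. T3 LOAD -> counter=7 r=(7,7,7) succ=(0,0,1) retry=(0,2,0)
10. T1 CAS -> counter=8 r=(7,7,7) succ=(1,0,1) retry=(0,2,0)
11. T1 LOAD -> counter=8 r=(8,7,7) succ=(1,0,1) retry=(0,2,0)
12. T2 CAS -> counter=8 r=(8,7,7) succ=(1,0,1) retry=(0,3,0)
13. T1 CAS -> counter=9 r=(8,7,7) succ=(2,0,1) retry=(0,3,0)
14. T3 CAS -> counter=9 r=(8,7,7) succ=(2,0,1) retry=(0,3,1)
15. T1 LOAD -> counter=9 r=(9,7,7) succ=(2,0,1) retry=(0,3,1)
16. T1 CAS -> counter=10 r=(9,7,7) succ=(3,0,1) retry=(0,3,1)

counter=10 r=(9,7,7) succ=(3,0,1) retry=(0,3,1)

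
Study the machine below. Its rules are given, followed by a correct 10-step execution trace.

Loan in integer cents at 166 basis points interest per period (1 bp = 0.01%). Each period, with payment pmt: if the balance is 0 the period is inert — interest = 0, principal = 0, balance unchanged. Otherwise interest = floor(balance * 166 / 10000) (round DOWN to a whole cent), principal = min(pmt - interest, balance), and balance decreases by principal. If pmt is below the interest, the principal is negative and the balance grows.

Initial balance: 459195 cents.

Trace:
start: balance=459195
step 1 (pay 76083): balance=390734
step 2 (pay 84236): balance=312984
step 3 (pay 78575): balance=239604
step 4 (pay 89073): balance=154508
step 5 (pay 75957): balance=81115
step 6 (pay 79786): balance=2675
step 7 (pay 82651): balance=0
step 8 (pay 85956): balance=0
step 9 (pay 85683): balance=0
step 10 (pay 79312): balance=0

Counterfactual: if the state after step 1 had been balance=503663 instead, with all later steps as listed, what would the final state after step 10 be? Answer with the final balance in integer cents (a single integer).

state after step 1 := balance=503663
step 2 (pay 84236): balance=427787
step 3 (pay 78575): balance=356313
step 4 (pay 89073): balance=273154
step 5 (pay 75957): balance=201731
step 6 (pay 79786): balance=125293
step 7 (pay 82651): balance=44721
step 8 (pay 85956): balance=0
step 9 (pay 85683): balance=0
step 10 (pay 79312): balance=0

0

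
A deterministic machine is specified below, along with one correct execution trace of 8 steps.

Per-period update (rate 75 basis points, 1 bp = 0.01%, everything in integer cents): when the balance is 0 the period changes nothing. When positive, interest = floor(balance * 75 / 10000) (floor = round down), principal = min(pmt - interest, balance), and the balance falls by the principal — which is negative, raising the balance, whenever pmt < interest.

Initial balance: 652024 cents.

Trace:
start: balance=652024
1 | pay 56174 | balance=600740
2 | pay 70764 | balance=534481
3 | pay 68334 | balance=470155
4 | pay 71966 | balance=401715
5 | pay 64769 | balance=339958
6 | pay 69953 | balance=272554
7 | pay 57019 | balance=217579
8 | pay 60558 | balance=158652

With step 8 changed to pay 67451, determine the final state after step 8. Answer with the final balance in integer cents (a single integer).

(re-executing from step 8 with the substitution; state before step 8: balance=217579)
8 | pay 67451 | balance=151759

151759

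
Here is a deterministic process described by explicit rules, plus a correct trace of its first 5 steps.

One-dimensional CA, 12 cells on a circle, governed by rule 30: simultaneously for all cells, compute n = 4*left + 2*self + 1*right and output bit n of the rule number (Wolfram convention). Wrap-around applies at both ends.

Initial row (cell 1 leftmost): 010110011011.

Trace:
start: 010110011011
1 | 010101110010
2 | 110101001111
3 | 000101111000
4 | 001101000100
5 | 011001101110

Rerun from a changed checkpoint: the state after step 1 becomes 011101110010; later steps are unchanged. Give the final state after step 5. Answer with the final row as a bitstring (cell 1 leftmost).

110011001110

state after step 1 := 011101110010
2 | 110001001111
3 | 001011111000
4 | 011010000100
5 | 110011001110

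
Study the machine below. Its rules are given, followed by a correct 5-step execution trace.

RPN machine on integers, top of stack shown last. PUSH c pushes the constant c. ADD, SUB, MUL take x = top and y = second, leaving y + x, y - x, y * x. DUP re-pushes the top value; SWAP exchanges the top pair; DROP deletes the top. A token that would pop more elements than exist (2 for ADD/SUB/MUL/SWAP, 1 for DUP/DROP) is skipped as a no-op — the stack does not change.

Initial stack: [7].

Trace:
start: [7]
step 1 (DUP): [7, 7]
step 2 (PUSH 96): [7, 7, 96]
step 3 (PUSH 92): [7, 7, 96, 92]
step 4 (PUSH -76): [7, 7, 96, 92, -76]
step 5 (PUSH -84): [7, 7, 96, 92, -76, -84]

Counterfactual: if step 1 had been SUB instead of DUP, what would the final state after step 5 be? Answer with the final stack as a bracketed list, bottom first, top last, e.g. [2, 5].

(re-executing from step 1 with the substitution; state before step 1: [7])
step 1 (SUB): [7]
step 2 (PUSH 96): [7, 96]
step 3 (PUSH 92): [7, 96, 92]
step 4 (PUSH -76): [7, 96, 92, -76]
step 5 (PUSH -84): [7, 96, 92, -76, -84]

[7, 96, 92, -76, -84]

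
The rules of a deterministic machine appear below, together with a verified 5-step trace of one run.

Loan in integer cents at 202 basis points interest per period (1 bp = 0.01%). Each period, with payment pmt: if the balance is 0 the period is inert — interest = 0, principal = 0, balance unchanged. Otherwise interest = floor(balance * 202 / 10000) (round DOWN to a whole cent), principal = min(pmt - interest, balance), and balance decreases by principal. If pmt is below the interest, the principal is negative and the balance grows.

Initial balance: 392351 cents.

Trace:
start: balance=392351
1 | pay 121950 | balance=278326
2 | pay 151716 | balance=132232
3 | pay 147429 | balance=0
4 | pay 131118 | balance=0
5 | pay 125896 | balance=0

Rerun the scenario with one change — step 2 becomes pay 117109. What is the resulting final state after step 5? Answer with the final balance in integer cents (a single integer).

(re-executing from step 2 with the substitution; state before step 2: balance=278326)
2 | pay 117109 | balance=166839
3 | pay 147429 | balance=22780
4 | pay 131118 | balance=0
5 | pay 125896 | balance=0

0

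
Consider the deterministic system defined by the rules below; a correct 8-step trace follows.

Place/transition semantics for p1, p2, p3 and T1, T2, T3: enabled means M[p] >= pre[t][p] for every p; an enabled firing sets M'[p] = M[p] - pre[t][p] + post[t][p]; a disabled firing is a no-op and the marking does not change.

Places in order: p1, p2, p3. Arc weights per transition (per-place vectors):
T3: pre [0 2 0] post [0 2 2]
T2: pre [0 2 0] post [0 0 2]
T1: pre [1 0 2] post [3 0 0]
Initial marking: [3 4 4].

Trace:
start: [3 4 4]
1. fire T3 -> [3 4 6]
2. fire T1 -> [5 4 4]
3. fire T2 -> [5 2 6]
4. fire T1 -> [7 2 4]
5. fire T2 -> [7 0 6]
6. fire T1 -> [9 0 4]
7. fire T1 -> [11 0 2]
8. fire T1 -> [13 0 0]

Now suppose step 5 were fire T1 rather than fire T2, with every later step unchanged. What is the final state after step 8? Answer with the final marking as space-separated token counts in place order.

(re-executing from step 5 with the substitution; state before step 5: [7 2 4])
5. fire T1 -> [9 2 2]
6. fire T1 -> [11 2 0]
7. fire T1 -> [11 2 0]
8. fire T1 -> [11 2 0]

11 2 0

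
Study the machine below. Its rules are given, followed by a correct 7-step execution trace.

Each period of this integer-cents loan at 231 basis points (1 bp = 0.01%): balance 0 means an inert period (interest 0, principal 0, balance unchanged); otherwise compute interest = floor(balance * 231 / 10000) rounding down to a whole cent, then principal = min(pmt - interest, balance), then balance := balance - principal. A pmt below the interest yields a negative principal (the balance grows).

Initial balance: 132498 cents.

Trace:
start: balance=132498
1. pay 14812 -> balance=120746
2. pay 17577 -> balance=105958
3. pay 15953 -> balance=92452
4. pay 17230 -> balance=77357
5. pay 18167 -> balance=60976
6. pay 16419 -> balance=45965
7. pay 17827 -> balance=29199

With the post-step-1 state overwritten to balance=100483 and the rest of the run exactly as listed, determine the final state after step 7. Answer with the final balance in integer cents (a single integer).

state after step 1 := balance=100483
2. pay 17577 -> balance=85227
3. pay 15953 -> balance=71242
4. pay 17230 -> balance=55657
5. pay 18167 -> balance=38775
6. pay 16419 -> balance=23251
7. pay 17827 -> balance=5961

5961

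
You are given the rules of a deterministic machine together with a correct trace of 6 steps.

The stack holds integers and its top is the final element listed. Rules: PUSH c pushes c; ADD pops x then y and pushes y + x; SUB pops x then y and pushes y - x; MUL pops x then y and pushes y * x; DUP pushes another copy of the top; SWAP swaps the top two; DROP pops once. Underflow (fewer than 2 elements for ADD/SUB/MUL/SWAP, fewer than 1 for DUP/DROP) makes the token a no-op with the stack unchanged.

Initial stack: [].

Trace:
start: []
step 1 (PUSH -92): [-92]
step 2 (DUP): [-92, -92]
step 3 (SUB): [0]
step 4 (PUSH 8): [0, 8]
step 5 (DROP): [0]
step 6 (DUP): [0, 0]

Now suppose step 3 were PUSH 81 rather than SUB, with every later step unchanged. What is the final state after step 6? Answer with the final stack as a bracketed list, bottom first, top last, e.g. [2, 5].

[-92, -92, 81, 81]

(re-executing from step 3 with the substitution; state before step 3: [-92, -92])
step 3 (PUSH 81): [-92, -92, 81]
step 4 (PUSH 8): [-92, -92, 81, 8]
step 5 (DROP): [-92, -92, 81]
step 6 (DUP): [-92, -92, 81, 81]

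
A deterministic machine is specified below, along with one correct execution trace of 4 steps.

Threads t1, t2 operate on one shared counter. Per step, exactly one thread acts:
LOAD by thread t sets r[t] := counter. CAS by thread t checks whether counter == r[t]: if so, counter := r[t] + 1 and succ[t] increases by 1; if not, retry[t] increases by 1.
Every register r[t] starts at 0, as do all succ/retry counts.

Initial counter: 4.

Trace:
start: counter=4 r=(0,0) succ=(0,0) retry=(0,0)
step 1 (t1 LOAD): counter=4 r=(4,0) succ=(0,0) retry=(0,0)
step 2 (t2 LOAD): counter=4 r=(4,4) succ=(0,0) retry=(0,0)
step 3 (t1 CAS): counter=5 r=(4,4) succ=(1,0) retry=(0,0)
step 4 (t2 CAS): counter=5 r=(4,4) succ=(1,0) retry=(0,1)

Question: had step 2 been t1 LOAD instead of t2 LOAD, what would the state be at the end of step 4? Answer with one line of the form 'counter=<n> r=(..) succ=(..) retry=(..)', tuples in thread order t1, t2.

(re-executing from step 2 with the substitution; state before step 2: counter=4 r=(4,0) succ=(0,0) retry=(0,0))
step 2 (t1 LOAD): counter=4 r=(4,0) succ=(0,0) retry=(0,0)
step 3 (t1 CAS): counter=5 r=(4,0) succ=(1,0) retry=(0,0)
step 4 (t2 CAS): counter=5 r=(4,0) succ=(1,0) retry=(0,1)

counter=5 r=(4,0) succ=(1,0) retry=(0,1)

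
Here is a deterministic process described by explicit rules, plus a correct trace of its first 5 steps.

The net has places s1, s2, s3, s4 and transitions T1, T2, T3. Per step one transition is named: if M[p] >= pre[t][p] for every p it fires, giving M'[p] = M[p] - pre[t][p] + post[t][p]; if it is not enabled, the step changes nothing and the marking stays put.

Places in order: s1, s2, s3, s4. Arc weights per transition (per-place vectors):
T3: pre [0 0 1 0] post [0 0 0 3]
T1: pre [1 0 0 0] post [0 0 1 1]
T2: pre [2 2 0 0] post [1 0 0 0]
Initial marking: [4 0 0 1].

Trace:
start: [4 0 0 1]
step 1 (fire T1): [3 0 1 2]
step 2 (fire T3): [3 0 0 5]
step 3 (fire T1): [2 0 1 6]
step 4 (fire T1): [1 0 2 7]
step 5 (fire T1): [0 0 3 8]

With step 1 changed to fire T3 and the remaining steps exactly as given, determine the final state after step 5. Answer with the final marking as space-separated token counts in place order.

(re-executing from step 1 with the substitution; state before step 1: [4 0 0 1])
step 1 (fire T3): [4 0 0 1]
step 2 (fire T3): [4 0 0 1]
step 3 (fire T1): [3 0 1 2]
step 4 (fire T1): [2 0 2 3]
step 5 (fire T1): [1 0 3 4]

1 0 3 4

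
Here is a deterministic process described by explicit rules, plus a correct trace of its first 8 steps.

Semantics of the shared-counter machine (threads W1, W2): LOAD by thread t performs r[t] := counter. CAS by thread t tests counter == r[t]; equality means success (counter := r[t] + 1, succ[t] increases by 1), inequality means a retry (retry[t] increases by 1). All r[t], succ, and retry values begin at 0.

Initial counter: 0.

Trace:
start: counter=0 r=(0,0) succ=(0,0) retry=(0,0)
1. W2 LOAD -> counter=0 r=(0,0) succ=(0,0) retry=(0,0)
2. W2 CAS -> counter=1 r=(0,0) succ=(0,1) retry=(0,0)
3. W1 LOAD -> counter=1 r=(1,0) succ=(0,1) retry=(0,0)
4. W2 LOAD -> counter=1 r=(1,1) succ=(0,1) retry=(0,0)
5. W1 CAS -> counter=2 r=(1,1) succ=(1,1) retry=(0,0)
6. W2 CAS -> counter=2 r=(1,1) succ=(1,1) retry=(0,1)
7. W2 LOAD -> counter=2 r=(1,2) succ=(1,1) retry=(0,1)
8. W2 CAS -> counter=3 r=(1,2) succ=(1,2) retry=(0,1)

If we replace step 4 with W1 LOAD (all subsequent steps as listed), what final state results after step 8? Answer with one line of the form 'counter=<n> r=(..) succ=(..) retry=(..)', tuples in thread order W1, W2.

(re-executing from step 4 with the substitution; state before step 4: counter=1 r=(1,0) succ=(0,1) retry=(0,0))
4. W1 LOAD -> counter=1 r=(1,0) succ=(0,1) retry=(0,0)
5. W1 CAS -> counter=2 r=(1,0) succ=(1,1) retry=(0,0)
6. W2 CAS -> counter=2 r=(1,0) succ=(1,1) retry=(0,1)
7. W2 LOAD -> counter=2 r=(1,2) succ=(1,1) retry=(0,1)
8. W2 CAS -> counter=3 r=(1,2) succ=(1,2) retry=(0,1)

counter=3 r=(1,2) succ=(1,2) retry=(0,1)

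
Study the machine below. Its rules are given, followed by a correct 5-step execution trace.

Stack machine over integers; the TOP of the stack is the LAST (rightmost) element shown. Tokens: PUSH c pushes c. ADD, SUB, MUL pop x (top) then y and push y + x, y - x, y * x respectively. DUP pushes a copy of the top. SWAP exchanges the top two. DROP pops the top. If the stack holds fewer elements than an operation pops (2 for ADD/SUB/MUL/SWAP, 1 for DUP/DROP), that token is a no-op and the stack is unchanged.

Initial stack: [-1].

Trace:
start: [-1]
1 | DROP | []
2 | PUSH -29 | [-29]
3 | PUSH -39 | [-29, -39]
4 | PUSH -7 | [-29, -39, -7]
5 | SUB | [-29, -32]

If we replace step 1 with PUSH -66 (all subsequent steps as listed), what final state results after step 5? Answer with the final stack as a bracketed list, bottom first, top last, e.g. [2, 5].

(re-executing from step 1 with the substitution; state before step 1: [-1])
1 | PUSH -66 | [-1, -66]
2 | PUSH -29 | [-1, -66, -29]
3 | PUSH -39 | [-1, -66, -29, -39]
4 | PUSH -7 | [-1, -66, -29, -39, -7]
5 | SUB | [-1, -66, -29, -32]

[-1, -66, -29, -32]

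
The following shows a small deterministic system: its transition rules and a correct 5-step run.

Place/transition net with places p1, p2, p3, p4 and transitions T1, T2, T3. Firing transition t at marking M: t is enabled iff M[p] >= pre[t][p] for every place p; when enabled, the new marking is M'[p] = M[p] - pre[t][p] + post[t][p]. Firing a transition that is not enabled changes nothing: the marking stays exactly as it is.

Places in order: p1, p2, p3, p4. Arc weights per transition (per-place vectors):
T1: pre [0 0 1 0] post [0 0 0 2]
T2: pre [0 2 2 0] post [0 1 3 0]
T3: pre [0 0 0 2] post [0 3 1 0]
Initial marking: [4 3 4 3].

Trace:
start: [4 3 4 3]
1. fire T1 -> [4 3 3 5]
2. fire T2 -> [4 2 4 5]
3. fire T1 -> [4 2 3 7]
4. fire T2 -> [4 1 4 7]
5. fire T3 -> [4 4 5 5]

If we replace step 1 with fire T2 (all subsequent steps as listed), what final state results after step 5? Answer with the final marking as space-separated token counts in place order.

4 4 6 3

(re-executing from step 1 with the substitution; state before step 1: [4 3 4 3])
1. fire T2 -> [4 2 5 3]
2. fire T2 -> [4 1 6 3]
3. fire T1 -> [4 1 5 5]
4. fire T2 -> [4 1 5 5]
5. fire T3 -> [4 4 6 3]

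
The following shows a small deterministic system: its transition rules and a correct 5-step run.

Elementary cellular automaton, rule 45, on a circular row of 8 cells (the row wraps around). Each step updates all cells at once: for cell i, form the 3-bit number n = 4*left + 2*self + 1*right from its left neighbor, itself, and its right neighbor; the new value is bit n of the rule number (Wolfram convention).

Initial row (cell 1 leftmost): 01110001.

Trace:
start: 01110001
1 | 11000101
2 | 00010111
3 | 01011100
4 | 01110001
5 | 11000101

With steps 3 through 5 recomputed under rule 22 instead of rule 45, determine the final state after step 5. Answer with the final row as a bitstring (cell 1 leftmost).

01011110

(re-executing steps 3..5 under rule 22; state before step 3: 00010111)
3 | 10110000
4 | 10001001
5 | 01011110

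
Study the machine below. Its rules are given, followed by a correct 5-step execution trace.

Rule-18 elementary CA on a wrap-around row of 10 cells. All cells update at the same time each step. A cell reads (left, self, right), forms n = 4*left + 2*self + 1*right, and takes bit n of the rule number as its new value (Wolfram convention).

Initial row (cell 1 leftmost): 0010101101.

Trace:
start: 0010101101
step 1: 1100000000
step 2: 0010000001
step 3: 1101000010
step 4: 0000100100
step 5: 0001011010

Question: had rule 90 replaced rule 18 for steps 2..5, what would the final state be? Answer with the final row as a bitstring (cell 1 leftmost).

(re-executing steps 2..5 under rule 90; state before step 2: 1100000000)
step 2: 1110000001
step 3: 0011000011
step 4: 1111100111
step 5: 0000111100

0000111100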